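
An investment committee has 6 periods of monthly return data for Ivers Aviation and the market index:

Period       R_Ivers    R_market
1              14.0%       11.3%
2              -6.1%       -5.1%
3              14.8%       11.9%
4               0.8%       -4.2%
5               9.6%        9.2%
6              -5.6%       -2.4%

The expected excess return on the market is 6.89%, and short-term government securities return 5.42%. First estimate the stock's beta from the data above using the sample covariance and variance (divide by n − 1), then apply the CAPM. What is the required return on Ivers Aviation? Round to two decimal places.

13.08%

Mean R_i = (14.0 − 6.1 + 14.8 + 0.8 + 9.6 − 5.6) / 6 = 4.5833%
Mean R_m = (11.3 − 5.1 + 11.9 − 4.2 + 9.2 − 2.4) / 6 = 3.4500%
Σ(R_i − R̄_i)(R_m − R̄_m) = 368.9550  ⇒  Cov = 368.9550 / 5 = 73.7910
Σ(R_m − R̄_m)² = 331.9350  ⇒  Var(R_m) = 331.9350 / 5 = 66.3870
β = Cov / Var(R_m) = 73.7910 / 66.3870 = 1.1115
E(R) = R_f + β × MRP = 5.42% + 1.1115 × 6.89% = 13.08%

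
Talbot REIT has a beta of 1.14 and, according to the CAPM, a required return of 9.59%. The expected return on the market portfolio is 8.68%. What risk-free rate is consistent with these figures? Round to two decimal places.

2.18%

E(R) = R_f + β(E(R_m) − R_f) = R_f(1 − β) + β·E(R_m)
9.59% = R_f × (1 − 1.14) + 1.14 × 8.68%
9.59% = R_f × -0.14 + 9.8952%
R_f = (9.59% − 9.8952%) / -0.14 = 2.18%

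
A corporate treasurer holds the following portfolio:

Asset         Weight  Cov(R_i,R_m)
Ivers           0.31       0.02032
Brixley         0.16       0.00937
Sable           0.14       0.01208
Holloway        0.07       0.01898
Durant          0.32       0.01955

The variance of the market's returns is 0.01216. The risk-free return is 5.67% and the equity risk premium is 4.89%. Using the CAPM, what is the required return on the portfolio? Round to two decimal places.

β_Ivers = 0.02032 / 0.01216 = 1.6711
β_Brixley = 0.00937 / 0.01216 = 0.7706
β_Sable = 0.01208 / 0.01216 = 0.9934
β_Holloway = 0.01898 / 0.01216 = 1.5609
β_Durant = 0.01955 / 0.01216 = 1.6077
β_P = Σ w_i β_i = 0.31×1.6711 + 0.16×0.7706 + 0.14×0.9934 + 0.07×1.5609 + 0.32×1.6077 = 1.4041
E(R_P) = R_f + β_P × MRP = 5.67% + 1.4041 × 4.89% = 12.54%

12.54%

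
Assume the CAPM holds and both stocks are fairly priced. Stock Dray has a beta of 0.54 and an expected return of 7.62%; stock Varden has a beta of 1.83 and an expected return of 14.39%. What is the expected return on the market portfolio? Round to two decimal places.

Both satisfy E(R) = R_f + β·MRP, so the slope of the SML is
MRP = (14.39% − 7.62%) / (1.83 − 0.54) = 6.77% / 1.29 = 5.2481%
R_f = E(R_Dray) − β_Dray·MRP = 7.62% − 0.54 × 5.2481% = 4.7860%
E(R_m) = R_f + MRP = 4.7860% + 5.2481% = 10.03%

10.03%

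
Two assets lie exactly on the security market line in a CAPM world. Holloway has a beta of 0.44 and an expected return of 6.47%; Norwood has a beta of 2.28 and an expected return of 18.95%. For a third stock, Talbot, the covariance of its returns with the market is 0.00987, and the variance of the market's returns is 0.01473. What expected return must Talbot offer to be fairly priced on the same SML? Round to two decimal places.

8.03%

MRP = (18.95% − 6.47%) / (2.28 − 0.44) = 6.7826%
R_f = 6.47% − 0.44 × 6.7826% = 3.4857%
β_Talbot = Cov / Var(R_m) = 0.00987 / 0.01473 = 0.6701
E(R_Talbot) = R_f + β × MRP = 3.4857% + 0.6701 × 6.7826% = 8.03%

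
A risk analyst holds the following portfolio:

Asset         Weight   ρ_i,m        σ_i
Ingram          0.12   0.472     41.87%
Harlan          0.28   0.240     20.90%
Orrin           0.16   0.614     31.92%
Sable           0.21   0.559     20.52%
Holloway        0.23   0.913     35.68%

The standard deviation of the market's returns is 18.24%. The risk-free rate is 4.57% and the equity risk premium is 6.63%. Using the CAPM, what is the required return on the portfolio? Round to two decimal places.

β_Ingram = 0.472 × 41.87% / 18.24% = 1.0835
β_Harlan = 0.240 × 20.90% / 18.24% = 0.2750
β_Orrin = 0.614 × 31.92% / 18.24% = 1.0745
β_Sable = 0.559 × 20.52% / 18.24% = 0.6289
β_Holloway = 0.913 × 35.68% / 18.24% = 1.7860
β_P = Σ w_i β_i = 0.12×1.0835 + 0.28×0.2750 + 0.16×1.0745 + 0.21×0.6289 + 0.23×1.7860 = 0.9218
E(R_P) = R_f + β_P × MRP = 4.57% + 0.9218 × 6.63% = 10.68%

10.68%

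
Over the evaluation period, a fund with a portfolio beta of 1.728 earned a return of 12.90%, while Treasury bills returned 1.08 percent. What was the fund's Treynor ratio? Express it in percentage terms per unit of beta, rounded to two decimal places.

Treynor = (R_P − R_f) / β_P = (12.90% − 1.08%) / 1.7280 = 11.82% / 1.7280 = 6.84%

6.84%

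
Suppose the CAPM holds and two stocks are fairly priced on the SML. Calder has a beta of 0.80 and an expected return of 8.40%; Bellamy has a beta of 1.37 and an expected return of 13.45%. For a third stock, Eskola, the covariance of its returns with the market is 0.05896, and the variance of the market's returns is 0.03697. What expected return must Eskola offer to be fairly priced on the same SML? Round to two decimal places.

15.44%

MRP = (13.45% − 8.40%) / (1.37 − 0.80) = 8.8596%
R_f = 8.40% − 0.80 × 8.8596% = 1.3123%
β_Eskola = Cov / Var(R_m) = 0.05896 / 0.03697 = 1.5948
E(R_Eskola) = R_f + β × MRP = 1.3123% + 1.5948 × 8.8596% = 15.44%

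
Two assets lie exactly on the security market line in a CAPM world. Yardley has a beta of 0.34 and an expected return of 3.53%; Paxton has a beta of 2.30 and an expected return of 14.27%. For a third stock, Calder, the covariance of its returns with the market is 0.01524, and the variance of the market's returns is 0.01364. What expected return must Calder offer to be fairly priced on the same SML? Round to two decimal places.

7.79%

MRP = (14.27% − 3.53%) / (2.30 − 0.34) = 5.4796%
R_f = 3.53% − 0.34 × 5.4796% = 1.6669%
β_Calder = Cov / Var(R_m) = 0.01524 / 0.01364 = 1.1173
E(R_Calder) = R_f + β × MRP = 1.6669% + 1.1173 × 5.4796% = 7.79%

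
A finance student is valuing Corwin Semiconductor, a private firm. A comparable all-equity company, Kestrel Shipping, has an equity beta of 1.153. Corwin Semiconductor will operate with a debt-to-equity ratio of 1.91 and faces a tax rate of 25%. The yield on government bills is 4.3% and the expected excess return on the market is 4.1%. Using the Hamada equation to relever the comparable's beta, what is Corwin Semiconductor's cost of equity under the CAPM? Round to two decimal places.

β_L = β_U × [1 + (1 − t)(D/E)] = 1.153 × [1 + (1 − 0.25) × 1.91]
    = 1.153 × [1 + 0.75 × 1.91] = 1.153 × 2.4325 = 2.8047
E(R) = R_f + β_L × MRP = 4.3% + 2.8047 × 4.1% = 15.80%

15.80%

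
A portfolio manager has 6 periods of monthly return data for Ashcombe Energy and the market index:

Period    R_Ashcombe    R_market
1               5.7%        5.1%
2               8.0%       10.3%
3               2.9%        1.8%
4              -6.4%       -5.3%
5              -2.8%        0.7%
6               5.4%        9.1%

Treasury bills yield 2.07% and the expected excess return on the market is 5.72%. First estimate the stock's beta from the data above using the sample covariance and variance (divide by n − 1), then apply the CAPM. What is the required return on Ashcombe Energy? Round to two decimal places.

Mean R_i = (5.7 + 8.0 + 2.9 − 6.4 − 2.8 + 5.4) / 6 = 2.1333%
Mean R_m = (5.1 + 10.3 + 1.8 − 5.3 + 0.7 + 9.1) / 6 = 3.6167%
Σ(R_i − R̄_i)(R_m − R̄_m) = 151.4967  ⇒  Cov = 151.4967 / 5 = 30.2993
Σ(R_m − R̄_m)² = 168.2483  ⇒  Var(R_m) = 168.2483 / 5 = 33.6497
β = Cov / Var(R_m) = 30.2993 / 33.6497 = 0.9004
E(R) = R_f + β × MRP = 2.07% + 0.9004 × 5.72% = 7.22%

7.22%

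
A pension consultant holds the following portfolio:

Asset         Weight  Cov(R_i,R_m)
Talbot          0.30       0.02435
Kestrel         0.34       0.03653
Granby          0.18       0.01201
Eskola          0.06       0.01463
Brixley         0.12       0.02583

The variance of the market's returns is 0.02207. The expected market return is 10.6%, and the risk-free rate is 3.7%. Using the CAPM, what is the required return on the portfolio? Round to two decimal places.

β_Talbot = 0.02435 / 0.02207 = 1.1033
β_Kestrel = 0.03653 / 0.02207 = 1.6552
β_Granby = 0.01201 / 0.02207 = 0.5442
β_Eskola = 0.01463 / 0.02207 = 0.6629
β_Brixley = 0.02583 / 0.02207 = 1.1704
β_P = Σ w_i β_i = 0.30×1.1033 + 0.34×1.6552 + 0.18×0.5442 + 0.06×0.6629 + 0.12×1.1704 = 1.1719
MRP = 10.6% − 3.7% = 6.90%
E(R_P) = R_f + β_P × MRP = 3.7% + 1.1719 × 6.9% = 11.79%

11.79%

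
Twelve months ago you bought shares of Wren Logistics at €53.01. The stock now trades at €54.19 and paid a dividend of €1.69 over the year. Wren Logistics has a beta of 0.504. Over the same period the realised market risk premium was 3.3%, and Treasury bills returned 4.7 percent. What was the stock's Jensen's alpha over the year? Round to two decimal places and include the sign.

Realised HPR = (P1 + D1 − P0) / P0 = (54.19 + 1.69 − 53.01) / 53.01 = 2.87 / 53.01 = 5.4141%
CAPM required = R_f + β·MRP = 4.7% + 0.504 × 3.3% = 6.3632%
α = realised − required = 5.4141% − 6.3632% = -0.95%

-0.95%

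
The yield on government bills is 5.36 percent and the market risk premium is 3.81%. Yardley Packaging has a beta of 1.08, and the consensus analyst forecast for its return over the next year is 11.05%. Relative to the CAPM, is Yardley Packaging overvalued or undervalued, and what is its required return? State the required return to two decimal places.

Undervalued; required return 9.47%

Required return = R_f + β·MRP = 5.36% + 1.08 × 3.81% = 9.47%
Forecast 11.05% > required 9.47% → the stock plots above the SML → undervalued.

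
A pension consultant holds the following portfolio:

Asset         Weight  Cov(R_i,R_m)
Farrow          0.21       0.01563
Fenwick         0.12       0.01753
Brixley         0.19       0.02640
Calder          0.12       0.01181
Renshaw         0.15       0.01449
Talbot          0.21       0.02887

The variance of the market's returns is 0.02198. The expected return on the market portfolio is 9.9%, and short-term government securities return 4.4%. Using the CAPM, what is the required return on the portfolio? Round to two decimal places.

9.42%

β_Farrow = 0.01563 / 0.02198 = 0.7111
β_Fenwick = 0.01753 / 0.02198 = 0.7975
β_Brixley = 0.02640 / 0.02198 = 1.2011
β_Calder = 0.01181 / 0.02198 = 0.5373
β_Renshaw = 0.01449 / 0.02198 = 0.6592
β_Talbot = 0.02887 / 0.02198 = 1.3135
β_P = Σ w_i β_i = 0.21×0.7111 + 0.12×0.7975 + 0.19×1.2011 + 0.12×0.5373 + 0.15×0.6592 + 0.21×1.3135 = 0.9124
MRP = 9.9% − 4.4% = 5.50%
E(R_P) = R_f + β_P × MRP = 4.4% + 0.9124 × 5.5% = 9.42%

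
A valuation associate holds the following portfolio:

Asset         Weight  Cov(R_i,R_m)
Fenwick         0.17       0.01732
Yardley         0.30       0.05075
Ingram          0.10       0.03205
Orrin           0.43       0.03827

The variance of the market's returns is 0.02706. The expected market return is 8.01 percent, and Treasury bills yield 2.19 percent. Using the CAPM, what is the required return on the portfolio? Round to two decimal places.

10.33%

β_Fenwick = 0.01732 / 0.02706 = 0.6401
β_Yardley = 0.05075 / 0.02706 = 1.8755
β_Ingram = 0.03205 / 0.02706 = 1.1844
β_Orrin = 0.03827 / 0.02706 = 1.4143
β_P = Σ w_i β_i = 0.17×0.6401 + 0.30×1.8755 + 0.10×1.1844 + 0.43×1.4143 = 1.3981
MRP = 8.01% − 2.19% = 5.82%
E(R_P) = R_f + β_P × MRP = 2.19% + 1.3981 × 5.82% = 10.33%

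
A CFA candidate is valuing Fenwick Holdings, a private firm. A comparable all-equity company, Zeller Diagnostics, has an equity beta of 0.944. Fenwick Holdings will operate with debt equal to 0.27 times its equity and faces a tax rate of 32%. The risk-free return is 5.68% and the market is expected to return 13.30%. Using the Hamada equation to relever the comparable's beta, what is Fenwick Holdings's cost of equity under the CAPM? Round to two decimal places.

β_L = β_U × [1 + (1 − t)(D/E)] = 0.944 × [1 + (1 − 0.32) × 0.27]
    = 0.944 × [1 + 0.68 × 0.27] = 0.944 × 1.1836 = 1.1173
MRP = 13.30% − 5.68% = 7.62%
E(R) = R_f + β_L × MRP = 5.68% + 1.1173 × 7.62% = 14.19%

14.19%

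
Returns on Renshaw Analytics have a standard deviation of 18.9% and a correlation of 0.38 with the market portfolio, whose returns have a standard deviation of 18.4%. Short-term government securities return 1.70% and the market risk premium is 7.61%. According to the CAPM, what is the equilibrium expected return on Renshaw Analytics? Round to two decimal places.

β = ρ × σ_i / σ_m = 0.38 × 18.9% / 18.4% = 0.3903
E(R) = 1.70% + 0.3903 × 7.61% = 4.67%

4.67%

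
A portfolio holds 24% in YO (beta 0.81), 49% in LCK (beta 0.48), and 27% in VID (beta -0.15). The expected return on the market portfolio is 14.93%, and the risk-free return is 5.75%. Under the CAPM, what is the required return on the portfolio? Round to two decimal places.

9.32%

β_P = Σ w_i β_i = 0.24×0.81 + 0.49×0.48 + 0.27×-0.15 = 0.3891
MRP = 14.93% − 5.75% = 9.18%
E(R_P) = R_f + β_P × MRP = 5.75% + 0.3891 × 9.18% = 9.32%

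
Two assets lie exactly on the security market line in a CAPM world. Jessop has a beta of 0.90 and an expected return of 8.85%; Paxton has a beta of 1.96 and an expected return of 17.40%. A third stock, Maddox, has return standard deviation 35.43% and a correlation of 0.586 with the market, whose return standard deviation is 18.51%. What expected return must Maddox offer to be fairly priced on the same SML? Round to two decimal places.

MRP = (17.40% − 8.85%) / (1.96 − 0.90) = 8.0660%
R_f = 8.85% − 0.90 × 8.0660% = 1.5906%
β_Maddox = ρ·σ_i/σ_m = 0.586 × 35.43 / 18.51 = 1.1217
E(R_Maddox) = R_f + β × MRP = 1.5906% + 1.1217 × 8.0660% = 10.64%

10.64%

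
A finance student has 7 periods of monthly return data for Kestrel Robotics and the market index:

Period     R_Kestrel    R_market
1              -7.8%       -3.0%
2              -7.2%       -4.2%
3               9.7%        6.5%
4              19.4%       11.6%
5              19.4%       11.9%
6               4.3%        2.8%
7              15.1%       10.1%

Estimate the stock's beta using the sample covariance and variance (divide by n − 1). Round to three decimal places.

Mean R_i = (-7.8 − 7.2 + 9.7 + 19.4 + 19.4 + 4.3 + 15.1) / 7 = 7.5571%
Mean R_m = (-3.0 − 4.2 + 6.5 + 11.6 + 11.9 + 2.8 + 10.1) / 7 = 5.1000%
Σ(R_i − R̄_i)(R_m − R̄_m) = 467.3500  ⇒  Cov = 467.3500 / 6 = 77.8917
Σ(R_m − R̄_m)² = 272.8400  ⇒  Var(R_m) = 272.8400 / 6 = 45.4733
β = Cov / Var(R_m) = 77.8917 / 45.4733 = 1.7129

1.713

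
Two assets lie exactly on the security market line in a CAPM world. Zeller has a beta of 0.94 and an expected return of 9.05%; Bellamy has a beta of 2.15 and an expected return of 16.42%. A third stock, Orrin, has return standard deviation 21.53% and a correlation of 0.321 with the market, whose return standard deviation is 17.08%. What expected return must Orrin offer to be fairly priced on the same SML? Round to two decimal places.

MRP = (16.42% − 9.05%) / (2.15 − 0.94) = 6.0909%
R_f = 9.05% − 0.94 × 6.0909% = 3.3246%
β_Orrin = ρ·σ_i/σ_m = 0.321 × 21.53 / 17.08 = 0.4046
E(R_Orrin) = R_f + β × MRP = 3.3246% + 0.4046 × 6.0909% = 5.79%

5.79%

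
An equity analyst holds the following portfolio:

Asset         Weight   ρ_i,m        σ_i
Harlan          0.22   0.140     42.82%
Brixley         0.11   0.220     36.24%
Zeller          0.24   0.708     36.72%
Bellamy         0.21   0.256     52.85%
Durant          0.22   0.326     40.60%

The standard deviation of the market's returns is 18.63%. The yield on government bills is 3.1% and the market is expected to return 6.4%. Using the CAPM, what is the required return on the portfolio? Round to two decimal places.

5.61%

β_Harlan = 0.140 × 42.82% / 18.63% = 0.3218
β_Brixley = 0.220 × 36.24% / 18.63% = 0.4280
β_Zeller = 0.708 × 36.72% / 18.63% = 1.3955
β_Bellamy = 0.256 × 52.85% / 18.63% = 0.7262
β_Durant = 0.326 × 40.60% / 18.63% = 0.7104
β_P = Σ w_i β_i = 0.22×0.3218 + 0.11×0.4280 + 0.24×1.3955 + 0.21×0.7262 + 0.22×0.7104 = 0.7616
MRP = 6.4% − 3.1% = 3.30%
E(R_P) = R_f + β_P × MRP = 3.1% + 0.7616 × 3.3% = 5.61%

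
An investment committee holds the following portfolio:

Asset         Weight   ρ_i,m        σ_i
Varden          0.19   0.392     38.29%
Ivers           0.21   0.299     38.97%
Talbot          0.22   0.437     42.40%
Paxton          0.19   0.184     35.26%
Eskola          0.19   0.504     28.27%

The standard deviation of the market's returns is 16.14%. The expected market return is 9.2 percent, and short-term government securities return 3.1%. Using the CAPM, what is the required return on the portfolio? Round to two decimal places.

β_Varden = 0.392 × 38.29% / 16.14% = 0.9300
β_Ivers = 0.299 × 38.97% / 16.14% = 0.7219
β_Talbot = 0.437 × 42.40% / 16.14% = 1.1480
β_Paxton = 0.184 × 35.26% / 16.14% = 0.4020
β_Eskola = 0.504 × 28.27% / 16.14% = 0.8828
β_P = Σ w_i β_i = 0.19×0.9300 + 0.21×0.7219 + 0.22×1.1480 + 0.19×0.4020 + 0.19×0.8828 = 0.8250
MRP = 9.2% − 3.1% = 6.10%
E(R_P) = R_f + β_P × MRP = 3.1% + 0.8250 × 6.1% = 8.13%

8.13%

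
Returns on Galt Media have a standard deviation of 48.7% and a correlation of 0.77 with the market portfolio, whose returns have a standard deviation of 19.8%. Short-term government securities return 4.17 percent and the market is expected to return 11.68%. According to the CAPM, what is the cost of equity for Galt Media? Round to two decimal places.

β = ρ × σ_i / σ_m = 0.77 × 48.7% / 19.8% = 1.8939
MRP = 11.68% − 4.17% = 7.51%
E(R) = 4.17% + 1.8939 × 7.51% = 18.39%

18.39%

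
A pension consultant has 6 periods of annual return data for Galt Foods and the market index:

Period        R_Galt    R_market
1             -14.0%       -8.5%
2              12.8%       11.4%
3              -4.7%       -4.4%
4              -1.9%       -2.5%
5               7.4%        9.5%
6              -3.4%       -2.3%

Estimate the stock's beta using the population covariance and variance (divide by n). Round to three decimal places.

1.152

Mean R_i = (-14.0 + 12.8 − 4.7 − 1.9 + 7.4 − 3.4) / 6 = -0.6333%
Mean R_m = (-8.5 + 11.4 − 4.4 − 2.5 + 9.5 − 2.3) / 6 = 0.5333%
Σ(R_i − R̄_i)(R_m − R̄_m) = 370.4967  ⇒  Cov = 370.4967 / 6 = 61.7495
Σ(R_m − R̄_m)² = 321.6533  ⇒  Var(R_m) = 321.6533 / 6 = 53.6089
β = Cov / Var(R_m) = 61.7495 / 53.6089 = 1.1519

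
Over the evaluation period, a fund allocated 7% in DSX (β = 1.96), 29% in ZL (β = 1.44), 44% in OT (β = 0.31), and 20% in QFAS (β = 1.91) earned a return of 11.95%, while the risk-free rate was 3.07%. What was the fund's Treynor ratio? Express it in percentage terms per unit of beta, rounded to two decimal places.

β_P = 0.07×1.96 + 0.29×1.44 + 0.44×0.31 + 0.20×1.91 = 1.0732
Treynor = (R_P − R_f) / β_P = (11.95% − 3.07%) / 1.0732 = 8.88% / 1.0732 = 8.27%

8.27%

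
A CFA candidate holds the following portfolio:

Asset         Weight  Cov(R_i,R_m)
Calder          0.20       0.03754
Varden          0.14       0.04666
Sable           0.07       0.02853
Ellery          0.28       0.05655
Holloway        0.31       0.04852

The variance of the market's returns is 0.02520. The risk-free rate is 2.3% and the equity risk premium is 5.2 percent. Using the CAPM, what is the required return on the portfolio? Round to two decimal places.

11.98%

β_Calder = 0.03754 / 0.02520 = 1.4897
β_Varden = 0.04666 / 0.02520 = 1.8516
β_Sable = 0.02853 / 0.02520 = 1.1321
β_Ellery = 0.05655 / 0.02520 = 2.2440
β_Holloway = 0.04852 / 0.02520 = 1.9254
β_P = Σ w_i β_i = 0.20×1.4897 + 0.14×1.8516 + 0.07×1.1321 + 0.28×2.2440 + 0.31×1.9254 = 1.8616
E(R_P) = R_f + β_P × MRP = 2.3% + 1.8616 × 5.2% = 11.98%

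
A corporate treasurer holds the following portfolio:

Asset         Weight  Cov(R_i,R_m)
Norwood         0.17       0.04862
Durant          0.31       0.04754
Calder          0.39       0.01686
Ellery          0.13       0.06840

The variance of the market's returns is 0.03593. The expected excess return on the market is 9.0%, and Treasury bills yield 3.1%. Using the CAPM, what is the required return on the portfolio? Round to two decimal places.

12.74%

β_Norwood = 0.04862 / 0.03593 = 1.3532
β_Durant = 0.04754 / 0.03593 = 1.3231
β_Calder = 0.01686 / 0.03593 = 0.4692
β_Ellery = 0.06840 / 0.03593 = 1.9037
β_P = Σ w_i β_i = 0.17×1.3532 + 0.31×1.3231 + 0.39×0.4692 + 0.13×1.9037 = 1.0707
E(R_P) = R_f + β_P × MRP = 3.1% + 1.0707 × 9.0% = 12.74%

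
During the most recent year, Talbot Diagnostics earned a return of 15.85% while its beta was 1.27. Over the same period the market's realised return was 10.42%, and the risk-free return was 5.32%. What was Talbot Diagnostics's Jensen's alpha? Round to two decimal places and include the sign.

Market excess return = 10.42% − 5.32% = 5.10%
CAPM benchmark = R_f + β(R_m − R_f) = 5.32% + 1.27 × 5.10% = 11.7970%
α = actual − benchmark = 15.85% − 11.7970% = +4.05%

+4.05%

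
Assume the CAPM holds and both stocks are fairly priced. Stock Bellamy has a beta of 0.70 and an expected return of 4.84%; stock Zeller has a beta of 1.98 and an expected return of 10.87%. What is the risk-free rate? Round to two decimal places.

Both satisfy E(R) = R_f + β·MRP, so the slope of the SML is
MRP = (10.87% − 4.84%) / (1.98 − 0.70) = 6.03% / 1.28 = 4.7109%
R_f = E(R_Bellamy) − β_Bellamy·MRP = 4.84% − 0.70 × 4.7109% = 1.5424%

1.54%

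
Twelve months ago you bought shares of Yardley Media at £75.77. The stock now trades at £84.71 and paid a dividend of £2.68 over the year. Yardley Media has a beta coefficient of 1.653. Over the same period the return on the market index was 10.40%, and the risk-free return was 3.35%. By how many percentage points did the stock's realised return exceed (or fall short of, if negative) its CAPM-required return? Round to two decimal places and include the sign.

+0.33%

Realised HPR = (P1 + D1 − P0) / P0 = (84.71 + 2.68 − 75.77) / 75.77 = 11.62 / 75.77 = 15.3359%
MRP = 10.40% − 3.35% = 7.05%
CAPM required = R_f + β·MRP = 3.35% + 1.653 × 7.05% = 15.00365%
α = realised − required = 15.3359% − 15.00365% = +0.33%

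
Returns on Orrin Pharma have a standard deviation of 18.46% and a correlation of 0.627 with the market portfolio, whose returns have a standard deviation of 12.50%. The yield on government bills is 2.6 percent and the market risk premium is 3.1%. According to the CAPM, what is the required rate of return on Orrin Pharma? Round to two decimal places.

5.47%

β = ρ × σ_i / σ_m = 0.627 × 18.46% / 12.50% = 0.9260
E(R) = 2.6% + 0.9260 × 3.1% = 5.47%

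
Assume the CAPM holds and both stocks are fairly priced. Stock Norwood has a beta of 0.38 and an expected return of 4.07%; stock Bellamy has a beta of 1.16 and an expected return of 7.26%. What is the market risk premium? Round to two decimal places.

Both satisfy E(R) = R_f + β·MRP, so the slope of the SML is
MRP = (7.26% − 4.07%) / (1.16 − 0.38) = 3.19% / 0.78 = 4.0897%

4.09%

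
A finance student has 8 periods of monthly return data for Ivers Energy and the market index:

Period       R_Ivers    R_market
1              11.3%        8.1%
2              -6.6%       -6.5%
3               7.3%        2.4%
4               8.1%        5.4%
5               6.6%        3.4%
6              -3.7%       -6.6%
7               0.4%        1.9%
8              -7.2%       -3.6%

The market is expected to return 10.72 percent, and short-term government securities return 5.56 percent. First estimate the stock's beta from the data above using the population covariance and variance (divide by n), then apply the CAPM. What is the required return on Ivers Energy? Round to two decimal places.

11.89%

Mean R_i = (11.3 − 6.6 + 7.3 + 8.1 + 6.6 − 3.7 + 0.4 − 7.2) / 8 = 2.0250%
Mean R_m = (8.1 − 6.5 + 2.4 + 5.4 + 3.4 − 6.6 + 1.9 − 3.6) / 8 = 0.5625%
Σ(R_i − R̄_i)(R_m − R̄_m) = 260.1175  ⇒  Cov = 260.1175 / 8 = 32.5147
Σ(R_m − R̄_m)² = 211.9388  ⇒  Var(R_m) = 211.9388 / 8 = 26.4924
β = Cov / Var(R_m) = 32.5147 / 26.4924 = 1.2273
MRP = 10.72% − 5.56% = 5.16%
E(R) = R_f + β × MRP = 5.56% + 1.2273 × 5.16% = 11.89%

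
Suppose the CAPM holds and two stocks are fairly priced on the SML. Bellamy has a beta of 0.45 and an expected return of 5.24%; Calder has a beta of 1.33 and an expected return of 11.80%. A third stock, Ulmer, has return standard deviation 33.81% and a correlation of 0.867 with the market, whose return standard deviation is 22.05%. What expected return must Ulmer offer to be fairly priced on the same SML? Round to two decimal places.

MRP = (11.80% − 5.24%) / (1.33 − 0.45) = 7.4545%
R_f = 5.24% − 0.45 × 7.4545% = 1.8855%
β_Ulmer = ρ·σ_i/σ_m = 0.867 × 33.81 / 22.05 = 1.3294
E(R_Ulmer) = R_f + β × MRP = 1.8855% + 1.3294 × 7.4545% = 11.80%

11.80%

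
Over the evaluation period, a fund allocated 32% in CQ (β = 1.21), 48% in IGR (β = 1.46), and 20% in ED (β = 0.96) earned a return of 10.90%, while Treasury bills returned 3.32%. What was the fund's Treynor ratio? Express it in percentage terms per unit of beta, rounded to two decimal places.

β_P = 0.32×1.21 + 0.48×1.46 + 0.20×0.96 = 1.2800
Treynor = (R_P − R_f) / β_P = (10.90% − 3.32%) / 1.2800 = 7.58% / 1.2800 = 5.92%

5.92%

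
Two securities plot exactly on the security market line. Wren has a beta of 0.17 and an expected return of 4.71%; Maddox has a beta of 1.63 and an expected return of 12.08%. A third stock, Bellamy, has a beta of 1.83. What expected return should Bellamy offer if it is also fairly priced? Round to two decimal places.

MRP (SML slope) = (12.08% − 4.71%) / (1.63 − 0.17) = 7.37% / 1.46 = 5.0479%
R_f (intercept) = 4.71% − 0.17 × 5.0479% = 3.8519%
E(R_Bellamy) = R_f + β × MRP = 3.8519% + 1.83 × 5.0479% = 13.09%

13.09%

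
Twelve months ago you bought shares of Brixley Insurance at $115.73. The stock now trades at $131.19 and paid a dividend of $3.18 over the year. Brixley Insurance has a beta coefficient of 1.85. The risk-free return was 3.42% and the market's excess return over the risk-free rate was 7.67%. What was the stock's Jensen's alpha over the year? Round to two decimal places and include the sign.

Realised HPR = (P1 + D1 − P0) / P0 = (131.19 + 3.18 − 115.73) / 115.73 = 18.64 / 115.73 = 16.1065%
CAPM required = R_f + β·MRP = 3.42% + 1.85 × 7.67% = 17.6095%
α = realised − required = 16.1065% − 17.6095% = -1.50%

-1.50%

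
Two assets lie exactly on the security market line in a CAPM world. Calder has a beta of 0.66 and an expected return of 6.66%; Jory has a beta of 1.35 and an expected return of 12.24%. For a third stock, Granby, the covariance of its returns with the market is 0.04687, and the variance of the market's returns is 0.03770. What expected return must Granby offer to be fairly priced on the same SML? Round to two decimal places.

MRP = (12.24% − 6.66%) / (1.35 − 0.66) = 8.0870%
R_f = 6.66% − 0.66 × 8.0870% = 1.3226%
β_Granby = Cov / Var(R_m) = 0.04687 / 0.03770 = 1.2432
E(R_Granby) = R_f + β × MRP = 1.3226% + 1.2432 × 8.0870% = 11.38%

11.38%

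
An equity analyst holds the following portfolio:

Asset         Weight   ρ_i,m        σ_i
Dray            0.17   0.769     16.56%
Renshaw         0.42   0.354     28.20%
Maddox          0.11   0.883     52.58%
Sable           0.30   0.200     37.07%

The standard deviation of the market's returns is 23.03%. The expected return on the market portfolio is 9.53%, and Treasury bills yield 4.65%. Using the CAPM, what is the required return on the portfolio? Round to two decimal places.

β_Dray = 0.769 × 16.56% / 23.03% = 0.5530
β_Renshaw = 0.354 × 28.20% / 23.03% = 0.4335
β_Maddox = 0.883 × 52.58% / 23.03% = 2.0160
β_Sable = 0.200 × 37.07% / 23.03% = 0.3219
β_P = Σ w_i β_i = 0.17×0.5530 + 0.42×0.4335 + 0.11×2.0160 + 0.30×0.3219 = 0.5944
MRP = 9.53% − 4.65% = 4.88%
E(R_P) = R_f + β_P × MRP = 4.65% + 0.5944 × 4.88% = 7.55%

7.55%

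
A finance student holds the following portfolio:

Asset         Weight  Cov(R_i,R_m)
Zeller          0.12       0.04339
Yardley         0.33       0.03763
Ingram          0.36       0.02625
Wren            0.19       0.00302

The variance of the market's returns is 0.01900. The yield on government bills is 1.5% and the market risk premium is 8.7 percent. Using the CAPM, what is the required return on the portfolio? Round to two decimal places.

14.16%

β_Zeller = 0.04339 / 0.01900 = 2.2837
β_Yardley = 0.03763 / 0.01900 = 1.9805
β_Ingram = 0.02625 / 0.01900 = 1.3816
β_Wren = 0.00302 / 0.01900 = 0.1589
β_P = Σ w_i β_i = 0.12×2.2837 + 0.33×1.9805 + 0.36×1.3816 + 0.19×0.1589 = 1.4552
E(R_P) = R_f + β_P × MRP = 1.5% + 1.4552 × 8.7% = 14.16%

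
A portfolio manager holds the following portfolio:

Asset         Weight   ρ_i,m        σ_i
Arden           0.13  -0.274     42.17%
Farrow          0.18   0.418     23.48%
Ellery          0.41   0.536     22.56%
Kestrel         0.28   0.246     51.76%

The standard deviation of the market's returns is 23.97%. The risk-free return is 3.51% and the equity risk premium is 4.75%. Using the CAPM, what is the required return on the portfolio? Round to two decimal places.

β_Arden = -0.274 × 42.17% / 23.97% = -0.4820
β_Farrow = 0.418 × 23.48% / 23.97% = 0.4095
β_Ellery = 0.536 × 22.56% / 23.97% = 0.5045
β_Kestrel = 0.246 × 51.76% / 23.97% = 0.5312
β_P = Σ w_i β_i = 0.13×-0.4820 + 0.18×0.4095 + 0.41×0.5045 + 0.28×0.5312 = 0.3666
E(R_P) = R_f + β_P × MRP = 3.51% + 0.3666 × 4.75% = 5.25%

5.25%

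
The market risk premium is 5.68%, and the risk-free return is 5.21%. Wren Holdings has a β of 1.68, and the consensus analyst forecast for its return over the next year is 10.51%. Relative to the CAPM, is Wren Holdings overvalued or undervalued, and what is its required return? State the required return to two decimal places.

Overvalued; required return 14.75%

Required return = R_f + β·MRP = 5.21% + 1.68 × 5.68% = 14.75%
Forecast 10.51% < required 14.75% → the stock plots below the SML → overvalued.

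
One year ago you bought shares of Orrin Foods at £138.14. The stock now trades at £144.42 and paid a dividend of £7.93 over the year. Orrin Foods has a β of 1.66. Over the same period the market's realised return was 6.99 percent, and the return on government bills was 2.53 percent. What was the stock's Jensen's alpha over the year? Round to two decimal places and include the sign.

+0.35%

Realised HPR = (P1 + D1 − P0) / P0 = (144.42 + 7.93 − 138.14) / 138.14 = 14.21 / 138.14 = 10.2867%
MRP = 6.99% − 2.53% = 4.46%
CAPM required = R_f + β·MRP = 2.53% + 1.66 × 4.46% = 9.9336%
α = realised − required = 10.2867% − 9.9336% = +0.35%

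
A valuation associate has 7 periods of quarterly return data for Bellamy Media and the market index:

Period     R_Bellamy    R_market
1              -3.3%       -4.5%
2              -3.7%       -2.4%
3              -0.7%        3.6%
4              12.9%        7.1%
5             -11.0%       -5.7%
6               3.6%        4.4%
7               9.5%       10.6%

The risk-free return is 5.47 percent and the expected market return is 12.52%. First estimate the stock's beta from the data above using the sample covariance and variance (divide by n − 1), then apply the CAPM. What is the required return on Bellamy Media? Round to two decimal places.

Mean R_i = (-3.3 − 3.7 − 0.7 + 12.9 − 11.0 + 3.6 + 9.5) / 7 = 1.0429%
Mean R_m = (-4.5 − 2.4 + 3.6 + 7.1 − 5.7 + 4.4 + 10.6) / 7 = 1.8714%
Σ(R_i − R̄_i)(R_m − R̄_m) = 278.3786  ⇒  Cov = 278.3786 / 6 = 46.3964
Σ(R_m − R̄_m)² = 229.0743  ⇒  Var(R_m) = 229.0743 / 6 = 38.1791
β = Cov / Var(R_m) = 46.3964 / 38.1791 = 1.2152
MRP = 12.52% − 5.47% = 7.05%
E(R) = R_f + β × MRP = 5.47% + 1.2152 × 7.05% = 14.04%

14.04%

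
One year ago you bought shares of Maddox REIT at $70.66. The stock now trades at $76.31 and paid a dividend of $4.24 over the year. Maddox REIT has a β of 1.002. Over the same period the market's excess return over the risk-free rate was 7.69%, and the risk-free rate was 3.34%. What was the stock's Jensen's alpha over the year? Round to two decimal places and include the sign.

+2.95%

Realised HPR = (P1 + D1 − P0) / P0 = (76.31 + 4.24 − 70.66) / 70.66 = 9.89 / 70.66 = 13.9966%
CAPM required = R_f + β·MRP = 3.34% + 1.002 × 7.69% = 11.04538%
α = realised − required = 13.9966% − 11.04538% = +2.95%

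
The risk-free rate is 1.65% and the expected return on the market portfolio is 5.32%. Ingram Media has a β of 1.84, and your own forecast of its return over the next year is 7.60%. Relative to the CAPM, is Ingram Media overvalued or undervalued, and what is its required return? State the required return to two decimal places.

MRP = 5.32% − 1.65% = 3.67%
Required return = R_f + β·MRP = 1.65% + 1.84 × 3.67% = 8.40%
Forecast 7.60% < required 8.40% → the stock plots below the SML → overvalued.

Overvalued; required return 8.40%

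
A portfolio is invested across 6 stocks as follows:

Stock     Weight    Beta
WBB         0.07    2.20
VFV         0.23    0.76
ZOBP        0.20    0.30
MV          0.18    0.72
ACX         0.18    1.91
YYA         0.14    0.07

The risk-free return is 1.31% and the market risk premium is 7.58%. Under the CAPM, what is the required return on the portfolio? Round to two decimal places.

β_P = Σ w_i β_i = 0.07×2.20 + 0.23×0.76 + 0.20×0.30 + 0.18×0.72 + 0.18×1.91 + 0.14×0.07 = 0.8720
E(R_P) = R_f + β_P × MRP = 1.31% + 0.8720 × 7.58% = 7.92%

7.92%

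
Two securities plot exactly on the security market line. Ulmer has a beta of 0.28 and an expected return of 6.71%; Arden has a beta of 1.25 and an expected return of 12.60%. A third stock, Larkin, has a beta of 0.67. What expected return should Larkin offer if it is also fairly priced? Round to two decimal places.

9.08%

MRP (SML slope) = (12.60% − 6.71%) / (1.25 − 0.28) = 5.89% / 0.97 = 6.0722%
R_f (intercept) = 6.71% − 0.28 × 6.0722% = 5.0098%
E(R_Larkin) = R_f + β × MRP = 5.0098% + 0.67 × 6.0722% = 9.08%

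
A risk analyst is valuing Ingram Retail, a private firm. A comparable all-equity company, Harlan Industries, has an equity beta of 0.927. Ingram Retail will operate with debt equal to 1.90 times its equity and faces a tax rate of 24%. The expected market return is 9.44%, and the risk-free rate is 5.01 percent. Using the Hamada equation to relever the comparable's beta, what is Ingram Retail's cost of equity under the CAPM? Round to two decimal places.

β_L = β_U × [1 + (1 − t)(D/E)] = 0.927 × [1 + (1 − 0.24) × 1.90]
    = 0.927 × [1 + 0.76 × 1.90] = 0.927 × 2.4440 = 2.2656
MRP = 9.44% − 5.01% = 4.43%
E(R) = R_f + β_L × MRP = 5.01% + 2.2656 × 4.43% = 15.05%

15.05%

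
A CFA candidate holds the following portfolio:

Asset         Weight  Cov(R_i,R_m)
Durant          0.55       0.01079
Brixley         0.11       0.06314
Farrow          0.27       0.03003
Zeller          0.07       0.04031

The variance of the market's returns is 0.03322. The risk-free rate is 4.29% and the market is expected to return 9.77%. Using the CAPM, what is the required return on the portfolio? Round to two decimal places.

β_Durant = 0.01079 / 0.03322 = 0.3248
β_Brixley = 0.06314 / 0.03322 = 1.9007
β_Farrow = 0.03003 / 0.03322 = 0.9040
β_Zeller = 0.04031 / 0.03322 = 1.2134
β_P = Σ w_i β_i = 0.55×0.3248 + 0.11×1.9007 + 0.27×0.9040 + 0.07×1.2134 = 0.7167
MRP = 9.77% − 4.29% = 5.48%
E(R_P) = R_f + β_P × MRP = 4.29% + 0.7167 × 5.48% = 8.22%

8.22%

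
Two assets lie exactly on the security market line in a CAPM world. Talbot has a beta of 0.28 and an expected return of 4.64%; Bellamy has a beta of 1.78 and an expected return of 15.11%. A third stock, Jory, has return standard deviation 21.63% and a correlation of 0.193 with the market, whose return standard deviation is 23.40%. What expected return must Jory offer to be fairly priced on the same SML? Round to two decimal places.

3.93%

MRP = (15.11% − 4.64%) / (1.78 − 0.28) = 6.9800%
R_f = 4.64% − 0.28 × 6.9800% = 2.6856%
β_Jory = ρ·σ_i/σ_m = 0.193 × 21.63 / 23.40 = 0.1784
E(R_Jory) = R_f + β × MRP = 2.6856% + 0.1784 × 6.9800% = 3.93%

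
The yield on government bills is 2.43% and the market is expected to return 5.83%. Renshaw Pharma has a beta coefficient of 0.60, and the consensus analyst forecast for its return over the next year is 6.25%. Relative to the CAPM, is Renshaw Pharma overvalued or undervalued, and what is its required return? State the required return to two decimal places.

MRP = 5.83% − 2.43% = 3.40%
Required return = R_f + β·MRP = 2.43% + 0.60 × 3.40% = 4.47%
Forecast 6.25% > required 4.47% → the stock plots above the SML → undervalued.

Undervalued; required return 4.47%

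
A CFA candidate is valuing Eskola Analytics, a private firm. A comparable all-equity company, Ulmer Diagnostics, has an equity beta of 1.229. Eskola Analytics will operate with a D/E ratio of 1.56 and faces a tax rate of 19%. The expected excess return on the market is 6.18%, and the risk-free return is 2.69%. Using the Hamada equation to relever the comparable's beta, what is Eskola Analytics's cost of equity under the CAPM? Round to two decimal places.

19.88%

β_L = β_U × [1 + (1 − t)(D/E)] = 1.229 × [1 + (1 − 0.19) × 1.56]
    = 1.229 × [1 + 0.81 × 1.56] = 1.229 × 2.2636 = 2.7820
E(R) = R_f + β_L × MRP = 2.69% + 2.7820 × 6.18% = 19.88%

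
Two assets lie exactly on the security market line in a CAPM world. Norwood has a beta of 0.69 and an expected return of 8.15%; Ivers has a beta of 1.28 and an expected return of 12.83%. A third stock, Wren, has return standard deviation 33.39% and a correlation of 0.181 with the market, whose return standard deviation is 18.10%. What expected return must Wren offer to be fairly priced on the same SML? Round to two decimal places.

5.33%

MRP = (12.83% − 8.15%) / (1.28 − 0.69) = 7.9322%
R_f = 8.15% − 0.69 × 7.9322% = 2.6768%
β_Wren = ρ·σ_i/σ_m = 0.181 × 33.39 / 18.10 = 0.3339
E(R_Wren) = R_f + β × MRP = 2.6768% + 0.3339 × 7.9322% = 5.33%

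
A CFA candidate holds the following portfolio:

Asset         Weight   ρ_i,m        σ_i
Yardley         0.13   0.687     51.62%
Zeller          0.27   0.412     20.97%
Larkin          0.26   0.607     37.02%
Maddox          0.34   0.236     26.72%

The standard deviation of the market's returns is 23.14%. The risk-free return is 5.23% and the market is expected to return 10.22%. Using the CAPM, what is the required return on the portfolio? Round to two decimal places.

β_Yardley = 0.687 × 51.62% / 23.14% = 1.5325
β_Zeller = 0.412 × 20.97% / 23.14% = 0.3734
β_Larkin = 0.607 × 37.02% / 23.14% = 0.9711
β_Maddox = 0.236 × 26.72% / 23.14% = 0.2725
β_P = Σ w_i β_i = 0.13×1.5325 + 0.27×0.3734 + 0.26×0.9711 + 0.34×0.2725 = 0.6452
MRP = 10.22% − 5.23% = 4.99%
E(R_P) = R_f + β_P × MRP = 5.23% + 0.6452 × 4.99% = 8.45%

8.45%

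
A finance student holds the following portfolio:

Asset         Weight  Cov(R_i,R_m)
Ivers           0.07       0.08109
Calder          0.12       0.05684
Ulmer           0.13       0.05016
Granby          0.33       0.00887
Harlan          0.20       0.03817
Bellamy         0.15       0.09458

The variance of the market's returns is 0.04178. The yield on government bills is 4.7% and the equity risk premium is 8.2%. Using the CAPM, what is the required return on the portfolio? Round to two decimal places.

β_Ivers = 0.08109 / 0.04178 = 1.9409
β_Calder = 0.05684 / 0.04178 = 1.3605
β_Ulmer = 0.05016 / 0.04178 = 1.2006
β_Granby = 0.00887 / 0.04178 = 0.2123
β_Harlan = 0.03817 / 0.04178 = 0.9136
β_Bellamy = 0.09458 / 0.04178 = 2.2638
β_P = Σ w_i β_i = 0.07×1.9409 + 0.12×1.3605 + 0.13×1.2006 + 0.33×0.2123 + 0.20×0.9136 + 0.15×2.2638 = 1.0476
E(R_P) = R_f + β_P × MRP = 4.7% + 1.0476 × 8.2% = 13.29%

13.29%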